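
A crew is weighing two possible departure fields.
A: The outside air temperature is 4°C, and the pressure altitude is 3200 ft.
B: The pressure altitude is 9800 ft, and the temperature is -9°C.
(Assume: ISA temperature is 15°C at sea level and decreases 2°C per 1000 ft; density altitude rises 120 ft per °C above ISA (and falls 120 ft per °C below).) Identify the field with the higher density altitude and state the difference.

B by 6624 ft

A: ISA temp = 8.6°C, deviation -4.6°C, DA = 3200 + 120 × (-4.6) = 2648 ft.
B: ISA temp = -4.6°C, deviation -4.4°C, DA = 9800 + 120 × (-4.4) = 9272 ft.
B is higher by 9272 − 2648 = 6624 ft.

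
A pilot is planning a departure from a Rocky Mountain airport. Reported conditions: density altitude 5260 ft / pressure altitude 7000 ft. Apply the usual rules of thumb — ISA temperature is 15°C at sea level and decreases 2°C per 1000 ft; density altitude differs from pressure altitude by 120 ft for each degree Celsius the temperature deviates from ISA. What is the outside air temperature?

-13.5°C

Density altitude − pressure altitude = 5260 − 7000 = -1740 ft.
At 120 ft/°C that is an ISA deviation of -1740/120 = -14.5°C.
ISA temperature at 7000 ft = 15 − 2 × (7000/1000) = 1°C.
OAT = ISA + deviation = 1 + (-14.5) = -13.5°C.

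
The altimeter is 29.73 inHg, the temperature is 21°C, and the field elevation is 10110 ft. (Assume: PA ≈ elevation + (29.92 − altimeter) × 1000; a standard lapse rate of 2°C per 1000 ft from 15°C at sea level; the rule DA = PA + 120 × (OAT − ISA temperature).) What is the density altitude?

Pressure altitude = 10110 + (29.92 − 29.73) × 1000 = 10110 + (+190) = 10300 ft.
ISA temperature at 10300 ft = 15 − 2 × (10300/1000) = -5.6°C.
ISA deviation = 21 − (-5.6) = +26.6°C.
Density altitude = 10300 + 120 × (26.6) = 13492 ft.

13492 ft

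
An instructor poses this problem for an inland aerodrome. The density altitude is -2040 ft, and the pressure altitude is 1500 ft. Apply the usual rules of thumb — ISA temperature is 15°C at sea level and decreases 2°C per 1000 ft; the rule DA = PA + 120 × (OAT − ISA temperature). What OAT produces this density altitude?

-17.5°C

Density altitude − pressure altitude = -2040 − 1500 = -3540 ft.
At 120 ft/°C that is an ISA deviation of -3540/120 = -29.5°C.
ISA temperature at 1500 ft = 15 − 2 × (1500/1000) = 12°C.
OAT = ISA + deviation = 12 + (-29.5) = -17.5°C.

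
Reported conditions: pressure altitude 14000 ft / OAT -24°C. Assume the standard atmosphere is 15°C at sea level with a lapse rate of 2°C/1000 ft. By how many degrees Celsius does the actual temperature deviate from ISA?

ISA-11°C

ISA temperature at 14000 ft = 15 − 2 × (14000/1000) = -13°C.
Deviation = OAT − ISA = -24 − (-13) = -11°C.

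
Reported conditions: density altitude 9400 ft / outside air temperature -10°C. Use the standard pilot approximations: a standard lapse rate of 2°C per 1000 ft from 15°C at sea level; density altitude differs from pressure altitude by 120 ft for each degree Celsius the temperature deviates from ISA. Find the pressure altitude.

DA = PA + 120 × (OAT − (15 − 2·PA/1000)) = PA + 120·OAT − 1800 + 0.24·PA = 1.24·PA + 120·OAT − 1800.
So 1.24·PA = 9400 − 120 × (-10) + 1800 = 12400.
PA = 12400 / 1.24 = 10000 ft.

10000 ft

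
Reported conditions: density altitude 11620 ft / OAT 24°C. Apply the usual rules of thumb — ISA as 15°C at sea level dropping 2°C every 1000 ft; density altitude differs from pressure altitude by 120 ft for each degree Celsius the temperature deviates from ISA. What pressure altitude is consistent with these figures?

8500 ft

DA = PA + 120 × (OAT − (15 − 2·PA/1000)) = PA + 120·OAT − 1800 + 0.24·PA = 1.24·PA + 120·OAT − 1800.
So 1.24·PA = 11620 − 120 × 24 + 1800 = 10540.
PA = 10540 / 1.24 = 8500 ft.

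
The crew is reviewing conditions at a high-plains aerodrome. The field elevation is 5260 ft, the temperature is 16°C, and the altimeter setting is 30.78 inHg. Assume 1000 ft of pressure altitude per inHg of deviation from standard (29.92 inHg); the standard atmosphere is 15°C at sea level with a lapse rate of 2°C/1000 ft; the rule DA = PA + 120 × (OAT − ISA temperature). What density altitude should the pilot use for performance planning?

5576 ft

Pressure altitude = 5260 + (29.92 − 30.78) × 1000 = 5260 + (-860) = 4400 ft.
ISA temperature at 4400 ft = 15 − 2 × (4400/1000) = 6.2°C.
ISA deviation = 16 − 6.2 = +9.8°C.
Density altitude = 4400 + 120 × (9.8) = 5576 ft.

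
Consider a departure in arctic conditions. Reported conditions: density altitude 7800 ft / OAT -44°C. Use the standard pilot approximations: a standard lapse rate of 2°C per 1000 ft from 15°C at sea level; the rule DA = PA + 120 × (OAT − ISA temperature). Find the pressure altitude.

DA = PA + 120 × (OAT − (15 − 2·PA/1000)) = PA + 120·OAT − 1800 + 0.24·PA = 1.24·PA + 120·OAT − 1800.
So 1.24·PA = 7800 − 120 × (-44) + 1800 = 14880.
PA = 14880 / 1.24 = 12000 ft.

12000 ft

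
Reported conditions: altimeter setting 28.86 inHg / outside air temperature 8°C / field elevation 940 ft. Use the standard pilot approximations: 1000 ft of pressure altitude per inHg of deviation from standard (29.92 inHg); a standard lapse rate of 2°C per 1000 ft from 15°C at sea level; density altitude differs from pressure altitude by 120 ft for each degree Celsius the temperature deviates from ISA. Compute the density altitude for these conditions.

Pressure altitude = 940 + (29.92 − 28.86) × 1000 = 940 + (+1060) = 2000 ft.
ISA temperature at 2000 ft = 15 − 2 × (2000/1000) = 11°C.
ISA deviation = 8 − 11 = -3°C.
Density altitude = 2000 + 120 × (-3) = 1640 ft.

1640 ft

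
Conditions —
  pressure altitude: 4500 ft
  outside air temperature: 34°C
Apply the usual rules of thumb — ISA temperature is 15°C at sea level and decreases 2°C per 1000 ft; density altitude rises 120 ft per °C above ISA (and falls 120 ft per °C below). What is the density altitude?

ISA temperature at 4500 ft = 15 − 2 × (4500/1000) = 6°C.
ISA deviation = 34 − 6 = +28°C.
Density altitude = 4500 + 120 × (28) = 4500 + (+3360) = 7860 ft.

7860 ft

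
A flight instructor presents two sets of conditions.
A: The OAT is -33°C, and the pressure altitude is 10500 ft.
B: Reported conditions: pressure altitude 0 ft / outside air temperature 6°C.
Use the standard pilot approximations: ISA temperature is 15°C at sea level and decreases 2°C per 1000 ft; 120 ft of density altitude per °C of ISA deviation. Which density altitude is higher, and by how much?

A: ISA temp = -6°C, deviation -27°C, DA = 10500 + 120 × (-27) = 7260 ft.
B: ISA temp = 15°C, deviation -9°C, DA = 0 + 120 × (-9) = -1080 ft.
A is higher by 7260 − (-1080) = 8340 ft.

A by 8340 ft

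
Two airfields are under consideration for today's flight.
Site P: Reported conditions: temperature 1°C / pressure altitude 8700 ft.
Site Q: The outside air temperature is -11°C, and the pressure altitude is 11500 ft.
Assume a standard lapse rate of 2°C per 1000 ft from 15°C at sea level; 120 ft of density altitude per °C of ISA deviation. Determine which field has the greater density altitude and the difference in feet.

Site P: ISA temp = -2.4°C, deviation +3.4°C, DA = 8700 + 120 × 3.4 = 9108 ft.
Site Q: ISA temp = -8°C, deviation -3°C, DA = 11500 + 120 × (-3) = 11140 ft.
Site Q is higher by 11140 − 9108 = 2032 ft.

Site Q by 2032 ft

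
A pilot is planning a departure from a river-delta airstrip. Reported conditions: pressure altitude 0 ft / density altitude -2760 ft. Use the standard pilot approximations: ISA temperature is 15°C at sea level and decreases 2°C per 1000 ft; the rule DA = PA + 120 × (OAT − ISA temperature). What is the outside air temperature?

Density altitude − pressure altitude = -2760 − 0 = -2760 ft.
At 120 ft/°C that is an ISA deviation of -2760/120 = -23°C.
ISA temperature at 0 ft = 15 − 2 × (0/1000) = 15°C.
OAT = ISA + deviation = 15 + (-23) = -8°C.

-8°C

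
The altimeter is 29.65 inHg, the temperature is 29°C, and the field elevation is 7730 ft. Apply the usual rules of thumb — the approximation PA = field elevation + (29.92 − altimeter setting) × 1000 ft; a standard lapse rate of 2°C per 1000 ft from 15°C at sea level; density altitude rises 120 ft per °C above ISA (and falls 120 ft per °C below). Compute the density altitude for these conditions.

Pressure altitude = 7730 + (29.92 − 29.65) × 1000 = 7730 + (+270) = 8000 ft.
ISA temperature at 8000 ft = 15 − 2 × (8000/1000) = -1°C.
ISA deviation = 29 − (-1) = +30°C.
Density altitude = 8000 + 120 × (30) = 11600 ft.

11600 ft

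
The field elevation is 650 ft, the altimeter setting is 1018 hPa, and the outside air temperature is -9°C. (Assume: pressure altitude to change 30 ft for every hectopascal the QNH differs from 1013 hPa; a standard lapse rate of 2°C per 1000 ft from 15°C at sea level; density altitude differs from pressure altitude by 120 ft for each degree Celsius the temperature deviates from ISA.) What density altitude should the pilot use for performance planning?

Pressure altitude = 650 + (1013 − 1018) × 30 = 650 + (-150) = 500 ft.
ISA temperature at 500 ft = 15 − 2 × (500/1000) = 14°C.
ISA deviation = -9 − 14 = -23°C.
Density altitude = 500 + 120 × (-23) = -2260 ft.

-2260 ft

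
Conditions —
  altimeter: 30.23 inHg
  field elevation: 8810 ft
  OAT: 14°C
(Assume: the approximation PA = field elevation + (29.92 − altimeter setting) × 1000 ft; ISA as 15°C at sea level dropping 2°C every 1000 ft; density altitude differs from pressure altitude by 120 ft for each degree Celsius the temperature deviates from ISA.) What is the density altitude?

10420 ft

Pressure altitude = 8810 + (29.92 − 30.23) × 1000 = 8810 + (-310) = 8500 ft.
ISA temperature at 8500 ft = 15 − 2 × (8500/1000) = -2°C.
ISA deviation = 14 − (-2) = +16°C.
Density altitude = 8500 + 120 × (16) = 10420 ft.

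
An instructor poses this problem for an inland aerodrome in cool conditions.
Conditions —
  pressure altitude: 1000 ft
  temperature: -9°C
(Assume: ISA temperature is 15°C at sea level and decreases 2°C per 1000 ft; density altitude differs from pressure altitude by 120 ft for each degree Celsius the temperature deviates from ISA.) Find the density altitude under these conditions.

-1640 ft

ISA temperature at 1000 ft = 15 − 2 × (1000/1000) = 13°C.
ISA deviation = -9 − 13 = -22°C.
Density altitude = 1000 + 120 × (-22) = 1000 + (-2640) = -1640 ft.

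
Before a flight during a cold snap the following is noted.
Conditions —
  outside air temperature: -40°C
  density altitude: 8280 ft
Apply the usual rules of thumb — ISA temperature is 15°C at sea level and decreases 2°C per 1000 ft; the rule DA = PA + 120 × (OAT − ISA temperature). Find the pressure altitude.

12000 ft

DA = PA + 120 × (OAT − (15 − 2·PA/1000)) = PA + 120·OAT − 1800 + 0.24·PA = 1.24·PA + 120·OAT − 1800.
So 1.24·PA = 8280 − 120 × (-40) + 1800 = 14880.
PA = 14880 / 1.24 = 12000 ft.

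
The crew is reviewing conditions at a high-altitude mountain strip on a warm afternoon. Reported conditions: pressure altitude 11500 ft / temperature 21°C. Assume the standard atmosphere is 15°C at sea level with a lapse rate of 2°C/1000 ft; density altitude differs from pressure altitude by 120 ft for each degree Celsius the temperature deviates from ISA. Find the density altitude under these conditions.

ISA temperature at 11500 ft = 15 − 2 × (11500/1000) = -8°C.
ISA deviation = 21 − (-8) = +29°C.
Density altitude = 11500 + 120 × (29) = 11500 + (+3480) = 14980 ft.

14980 ft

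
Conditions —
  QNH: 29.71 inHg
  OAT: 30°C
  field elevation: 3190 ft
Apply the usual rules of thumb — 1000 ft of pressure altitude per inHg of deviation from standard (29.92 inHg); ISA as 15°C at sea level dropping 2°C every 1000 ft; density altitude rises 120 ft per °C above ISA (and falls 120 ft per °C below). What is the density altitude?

Pressure altitude = 3190 + (29.92 − 29.71) × 1000 = 3190 + (+210) = 3400 ft.
ISA temperature at 3400 ft = 15 − 2 × (3400/1000) = 8.2°C.
ISA deviation = 30 − 8.2 = +21.8°C.
Density altitude = 3400 + 120 × (21.8) = 6016 ft.

6016 ft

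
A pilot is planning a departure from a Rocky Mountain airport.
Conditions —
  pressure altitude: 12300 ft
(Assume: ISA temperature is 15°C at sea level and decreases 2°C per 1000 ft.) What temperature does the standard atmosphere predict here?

-9.6°C

ISA temperature = 15 − 2 × (12300/1000) = 15 − 24.6 = -9.6°C.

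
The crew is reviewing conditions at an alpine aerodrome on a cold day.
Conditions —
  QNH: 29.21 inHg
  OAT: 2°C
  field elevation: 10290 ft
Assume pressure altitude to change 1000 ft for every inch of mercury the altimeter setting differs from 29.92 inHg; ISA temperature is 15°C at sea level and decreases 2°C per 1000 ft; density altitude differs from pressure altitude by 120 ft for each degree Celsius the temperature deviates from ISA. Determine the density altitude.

Pressure altitude = 10290 + (29.92 − 29.21) × 1000 = 10290 + (+710) = 11000 ft.
ISA temperature at 11000 ft = 15 − 2 × (11000/1000) = -7°C.
ISA deviation = 2 − (-7) = +9°C.
Density altitude = 11000 + 120 × (9) = 12080 ft.

12080 ft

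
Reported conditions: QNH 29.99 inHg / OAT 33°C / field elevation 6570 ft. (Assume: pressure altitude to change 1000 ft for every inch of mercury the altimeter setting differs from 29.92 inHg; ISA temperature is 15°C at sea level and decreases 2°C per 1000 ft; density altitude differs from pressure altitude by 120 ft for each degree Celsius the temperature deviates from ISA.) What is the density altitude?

Pressure altitude = 6570 + (29.92 − 29.99) × 1000 = 6570 + (-70) = 6500 ft.
ISA temperature at 6500 ft = 15 − 2 × (6500/1000) = 2°C.
ISA deviation = 33 − 2 = +31°C.
Density altitude = 6500 + 120 × (31) = 10220 ft.

10220 ft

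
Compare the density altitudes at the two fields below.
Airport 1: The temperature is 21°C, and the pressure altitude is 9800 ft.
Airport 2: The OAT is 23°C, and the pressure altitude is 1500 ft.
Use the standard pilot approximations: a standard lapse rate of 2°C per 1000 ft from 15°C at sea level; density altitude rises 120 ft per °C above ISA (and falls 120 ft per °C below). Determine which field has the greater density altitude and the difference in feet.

Airport 1 by 10052 ft

Airport 1: ISA temp = -4.6°C, deviation +25.6°C, DA = 9800 + 120 × 25.6 = 12872 ft.
Airport 2: ISA temp = 12°C, deviation +11°C, DA = 1500 + 120 × 11 = 2820 ft.
Airport 1 is higher by 12872 − 2820 = 10052 ft.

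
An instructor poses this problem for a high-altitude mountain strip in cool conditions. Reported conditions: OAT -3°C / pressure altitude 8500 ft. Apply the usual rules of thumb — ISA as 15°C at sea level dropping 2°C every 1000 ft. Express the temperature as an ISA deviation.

ISA-1°C

ISA temperature at 8500 ft = 15 − 2 × (8500/1000) = -2°C.
Deviation = OAT − ISA = -3 − (-2) = -1°C.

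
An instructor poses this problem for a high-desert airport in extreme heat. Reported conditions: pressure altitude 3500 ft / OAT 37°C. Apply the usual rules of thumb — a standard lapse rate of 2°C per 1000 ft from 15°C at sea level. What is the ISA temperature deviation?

ISA+29°C

ISA temperature at 3500 ft = 15 − 2 × (3500/1000) = 8°C.
Deviation = OAT − ISA = 37 − 8 = +29°C.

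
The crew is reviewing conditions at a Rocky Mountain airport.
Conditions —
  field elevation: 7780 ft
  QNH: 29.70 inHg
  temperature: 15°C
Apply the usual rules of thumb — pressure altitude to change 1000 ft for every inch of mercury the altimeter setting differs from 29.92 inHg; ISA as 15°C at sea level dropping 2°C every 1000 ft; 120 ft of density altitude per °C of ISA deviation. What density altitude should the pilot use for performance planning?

Pressure altitude = 7780 + (29.92 − 29.70) × 1000 = 7780 + (+220) = 8000 ft.
ISA temperature at 8000 ft = 15 − 2 × (8000/1000) = -1°C.
ISA deviation = 15 − (-1) = +16°C.
Density altitude = 8000 + 120 × (16) = 9920 ft.

9920 ft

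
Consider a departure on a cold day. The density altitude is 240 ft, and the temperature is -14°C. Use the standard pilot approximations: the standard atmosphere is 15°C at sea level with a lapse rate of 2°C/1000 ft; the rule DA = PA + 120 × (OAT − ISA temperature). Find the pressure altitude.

DA = PA + 120 × (OAT − (15 − 2·PA/1000)) = PA + 120·OAT − 1800 + 0.24·PA = 1.24·PA + 120·OAT − 1800.
So 1.24·PA = 240 − 120 × (-14) + 1800 = 3720.
PA = 3720 / 1.24 = 3000 ft.

3000 ft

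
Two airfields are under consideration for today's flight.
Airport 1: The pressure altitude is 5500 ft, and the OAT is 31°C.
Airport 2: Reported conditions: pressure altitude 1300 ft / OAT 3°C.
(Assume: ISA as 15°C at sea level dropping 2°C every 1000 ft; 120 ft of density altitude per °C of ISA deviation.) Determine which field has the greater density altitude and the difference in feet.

Airport 1 by 8568 ft

Airport 1: ISA temp = 4°C, deviation +27°C, DA = 5500 + 120 × 27 = 8740 ft.
Airport 2: ISA temp = 12.4°C, deviation -9.4°C, DA = 1300 + 120 × (-9.4) = 172 ft.
Airport 1 is higher by 8740 − 172 = 8568 ft.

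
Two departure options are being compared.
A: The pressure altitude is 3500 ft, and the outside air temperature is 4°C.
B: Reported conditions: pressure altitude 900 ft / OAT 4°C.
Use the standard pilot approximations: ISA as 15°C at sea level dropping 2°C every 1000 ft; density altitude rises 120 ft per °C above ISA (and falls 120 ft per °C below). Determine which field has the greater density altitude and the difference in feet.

A by 3224 ft

A: ISA temp = 8°C, deviation -4°C, DA = 3500 + 120 × (-4) = 3020 ft.
B: ISA temp = 13.2°C, deviation -9.2°C, DA = 900 + 120 × (-9.2) = -204 ft.
A is higher by 3020 − (-204) = 3224 ft.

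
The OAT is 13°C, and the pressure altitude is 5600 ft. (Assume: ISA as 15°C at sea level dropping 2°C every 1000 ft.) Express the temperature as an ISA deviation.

ISA temperature at 5600 ft = 15 − 2 × (5600/1000) = 3.8°C.
Deviation = OAT − ISA = 13 − 3.8 = +9.2°C.

ISA+9.2°C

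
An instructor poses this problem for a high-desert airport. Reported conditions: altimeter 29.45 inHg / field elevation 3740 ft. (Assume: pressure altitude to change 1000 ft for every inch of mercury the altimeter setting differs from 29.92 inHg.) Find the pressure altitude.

Pressure correction = (29.92 − 29.45) × 1000 = +470 ft.
Pressure altitude = 3740 + (+470) = 4210 ft.

4210 ft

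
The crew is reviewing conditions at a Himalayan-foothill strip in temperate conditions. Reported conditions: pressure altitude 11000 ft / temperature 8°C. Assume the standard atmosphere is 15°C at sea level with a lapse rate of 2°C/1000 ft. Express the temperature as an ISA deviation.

ISA+15°C

ISA temperature at 11000 ft = 15 − 2 × (11000/1000) = -7°C.
Deviation = OAT − ISA = 8 − (-7) = +15°C.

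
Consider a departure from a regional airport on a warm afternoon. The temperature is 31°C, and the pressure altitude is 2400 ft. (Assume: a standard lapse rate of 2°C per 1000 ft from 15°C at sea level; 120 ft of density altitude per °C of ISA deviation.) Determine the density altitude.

ISA temperature at 2400 ft = 15 − 2 × (2400/1000) = 10.2°C.
ISA deviation = 31 − 10.2 = +20.8°C.
Density altitude = 2400 + 120 × (20.8) = 2400 + (+2496) = 4896 ft.

4896 ft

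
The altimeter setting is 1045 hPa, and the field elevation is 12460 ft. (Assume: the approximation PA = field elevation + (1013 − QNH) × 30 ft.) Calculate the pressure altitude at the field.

Pressure correction = (1013 − 1045) × 30 = -960 ft.
Pressure altitude = 12460 + (-960) = 11500 ft.

11500 ft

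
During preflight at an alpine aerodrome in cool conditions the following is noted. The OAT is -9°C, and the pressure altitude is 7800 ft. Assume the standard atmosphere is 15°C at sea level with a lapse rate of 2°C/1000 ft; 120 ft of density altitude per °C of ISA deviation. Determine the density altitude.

6792 ft

ISA temperature at 7800 ft = 15 − 2 × (7800/1000) = -0.6°C.
ISA deviation = -9 − (-0.6) = -8.4°C.
Density altitude = 7800 + 120 × (-8.4) = 7800 + (-1008) = 6792 ft.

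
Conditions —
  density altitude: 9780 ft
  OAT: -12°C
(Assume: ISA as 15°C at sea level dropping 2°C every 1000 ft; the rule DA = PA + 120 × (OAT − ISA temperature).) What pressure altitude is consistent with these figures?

DA = PA + 120 × (OAT − (15 − 2·PA/1000)) = PA + 120·OAT − 1800 + 0.24·PA = 1.24·PA + 120·OAT − 1800.
So 1.24·PA = 9780 − 120 × (-12) + 1800 = 13020.
PA = 13020 / 1.24 = 10500 ft.

10500 ft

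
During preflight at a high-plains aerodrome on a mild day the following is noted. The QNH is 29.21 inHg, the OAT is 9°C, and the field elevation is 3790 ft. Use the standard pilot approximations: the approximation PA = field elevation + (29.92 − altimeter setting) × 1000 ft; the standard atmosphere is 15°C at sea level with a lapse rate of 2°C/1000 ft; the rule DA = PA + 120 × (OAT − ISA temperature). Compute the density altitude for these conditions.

Pressure altitude = 3790 + (29.92 − 29.21) × 1000 = 3790 + (+710) = 4500 ft.
ISA temperature at 4500 ft = 15 − 2 × (4500/1000) = 6°C.
ISA deviation = 9 − 6 = +3°C.
Density altitude = 4500 + 120 × (3) = 4860 ft.

4860 ft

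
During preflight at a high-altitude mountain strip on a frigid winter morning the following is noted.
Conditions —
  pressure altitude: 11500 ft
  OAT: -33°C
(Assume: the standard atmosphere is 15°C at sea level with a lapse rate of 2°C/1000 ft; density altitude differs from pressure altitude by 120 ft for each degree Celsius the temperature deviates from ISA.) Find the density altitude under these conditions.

ISA temperature at 11500 ft = 15 − 2 × (11500/1000) = -8°C.
ISA deviation = -33 − (-8) = -25°C.
Density altitude = 11500 + 120 × (-25) = 11500 + (-3000) = 8500 ft.

8500 ft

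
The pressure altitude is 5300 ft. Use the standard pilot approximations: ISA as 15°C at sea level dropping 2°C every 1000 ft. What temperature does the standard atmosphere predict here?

4.4°C

ISA temperature = 15 − 2 × (5300/1000) = 15 − 10.6 = 4.4°C.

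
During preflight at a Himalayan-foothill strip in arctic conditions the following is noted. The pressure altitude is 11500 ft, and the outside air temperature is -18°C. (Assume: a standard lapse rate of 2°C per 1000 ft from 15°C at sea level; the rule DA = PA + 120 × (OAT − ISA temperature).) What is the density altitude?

10300 ft

ISA temperature at 11500 ft = 15 − 2 × (11500/1000) = -8°C.
ISA deviation = -18 − (-8) = -10°C.
Density altitude = 11500 + 120 × (-10) = 11500 + (-1200) = 10300 ft.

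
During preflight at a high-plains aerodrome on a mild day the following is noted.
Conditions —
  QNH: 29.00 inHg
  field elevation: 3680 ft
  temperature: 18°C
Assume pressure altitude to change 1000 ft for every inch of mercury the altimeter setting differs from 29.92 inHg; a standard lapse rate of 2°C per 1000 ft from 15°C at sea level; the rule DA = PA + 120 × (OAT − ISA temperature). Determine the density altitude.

Pressure altitude = 3680 + (29.92 − 29.00) × 1000 = 3680 + (+920) = 4600 ft.
ISA temperature at 4600 ft = 15 − 2 × (4600/1000) = 5.8°C.
ISA deviation = 18 − 5.8 = +12.2°C.
Density altitude = 4600 + 120 × (12.2) = 6064 ft.

6064 ft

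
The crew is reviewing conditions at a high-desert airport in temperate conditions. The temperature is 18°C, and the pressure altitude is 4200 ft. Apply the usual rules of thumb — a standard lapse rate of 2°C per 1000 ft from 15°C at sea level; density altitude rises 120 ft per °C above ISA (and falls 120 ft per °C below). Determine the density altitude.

5568 ft

ISA temperature at 4200 ft = 15 − 2 × (4200/1000) = 6.6°C.
ISA deviation = 18 − 6.6 = +11.4°C.
Density altitude = 4200 + 120 × (11.4) = 4200 + (+1368) = 5568 ft.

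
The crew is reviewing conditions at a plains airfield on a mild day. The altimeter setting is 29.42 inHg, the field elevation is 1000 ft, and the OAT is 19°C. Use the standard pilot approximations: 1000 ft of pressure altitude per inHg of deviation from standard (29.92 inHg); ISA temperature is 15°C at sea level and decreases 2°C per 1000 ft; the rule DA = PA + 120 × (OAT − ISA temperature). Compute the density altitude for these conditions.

Pressure altitude = 1000 + (29.92 − 29.42) × 1000 = 1000 + (+500) = 1500 ft.
ISA temperature at 1500 ft = 15 − 2 × (1500/1000) = 12°C.
ISA deviation = 19 − 12 = +7°C.
Density altitude = 1500 + 120 × (7) = 2340 ft.

2340 ft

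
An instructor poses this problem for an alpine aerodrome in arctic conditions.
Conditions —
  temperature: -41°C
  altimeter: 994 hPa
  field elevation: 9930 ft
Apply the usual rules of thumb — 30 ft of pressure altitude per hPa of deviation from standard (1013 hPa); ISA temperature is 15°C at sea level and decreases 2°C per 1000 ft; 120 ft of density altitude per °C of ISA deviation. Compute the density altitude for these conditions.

6300 ft

Pressure altitude = 9930 + (1013 − 994) × 30 = 9930 + (+570) = 10500 ft.
ISA temperature at 10500 ft = 15 − 2 × (10500/1000) = -6°C.
ISA deviation = -41 − (-6) = -35°C.
Density altitude = 10500 + 120 × (-35) = 6300 ft.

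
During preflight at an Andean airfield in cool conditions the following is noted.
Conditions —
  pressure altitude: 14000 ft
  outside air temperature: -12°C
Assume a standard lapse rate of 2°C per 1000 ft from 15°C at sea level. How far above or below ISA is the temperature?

ISA+1°C

ISA temperature at 14000 ft = 15 − 2 × (14000/1000) = -13°C.
Deviation = OAT − ISA = -12 − (-13) = +1°C.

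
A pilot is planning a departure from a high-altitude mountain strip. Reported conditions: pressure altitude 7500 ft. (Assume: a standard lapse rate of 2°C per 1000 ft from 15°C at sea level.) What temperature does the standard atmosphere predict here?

0°C

ISA temperature = 15 − 2 × (7500/1000) = 15 − 15 = 0°C.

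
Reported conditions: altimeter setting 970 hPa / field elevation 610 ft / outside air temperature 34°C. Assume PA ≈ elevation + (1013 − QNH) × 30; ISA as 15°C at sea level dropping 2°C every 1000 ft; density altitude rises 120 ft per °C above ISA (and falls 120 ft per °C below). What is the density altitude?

Pressure altitude = 610 + (1013 − 970) × 30 = 610 + (+1290) = 1900 ft.
ISA temperature at 1900 ft = 15 − 2 × (1900/1000) = 11.2°C.
ISA deviation = 34 − 11.2 = +22.8°C.
Density altitude = 1900 + 120 × (22.8) = 4636 ft.

4636 ft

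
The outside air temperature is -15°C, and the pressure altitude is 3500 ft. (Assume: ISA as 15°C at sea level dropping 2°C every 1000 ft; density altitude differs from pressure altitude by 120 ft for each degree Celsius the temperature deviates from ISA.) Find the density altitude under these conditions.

740 ft

ISA temperature at 3500 ft = 15 − 2 × (3500/1000) = 8°C.
ISA deviation = -15 − 8 = -23°C.
Density altitude = 3500 + 120 × (-23) = 3500 + (-2760) = 740 ft.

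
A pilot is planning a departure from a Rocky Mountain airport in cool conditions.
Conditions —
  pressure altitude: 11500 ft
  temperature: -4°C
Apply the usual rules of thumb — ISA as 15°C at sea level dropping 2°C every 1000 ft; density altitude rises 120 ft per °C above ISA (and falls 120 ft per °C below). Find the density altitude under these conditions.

ISA temperature at 11500 ft = 15 − 2 × (11500/1000) = -8°C.
ISA deviation = -4 − (-8) = +4°C.
Density altitude = 11500 + 120 × (4) = 11500 + (+480) = 11980 ft.

11980 ft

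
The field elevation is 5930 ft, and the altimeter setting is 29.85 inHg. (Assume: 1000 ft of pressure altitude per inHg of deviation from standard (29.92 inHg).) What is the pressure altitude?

Pressure correction = (29.92 − 29.85) × 1000 = +70 ft.
Pressure altitude = 5930 + (+70) = 6000 ft.

6000 ft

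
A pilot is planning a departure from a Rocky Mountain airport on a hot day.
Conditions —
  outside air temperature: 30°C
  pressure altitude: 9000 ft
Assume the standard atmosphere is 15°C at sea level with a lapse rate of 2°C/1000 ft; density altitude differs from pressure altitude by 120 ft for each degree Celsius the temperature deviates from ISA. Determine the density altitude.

ISA temperature at 9000 ft = 15 − 2 × (9000/1000) = -3°C.
ISA deviation = 30 − (-3) = +33°C.
Density altitude = 9000 + 120 × (33) = 9000 + (+3960) = 12960 ft.

12960 ft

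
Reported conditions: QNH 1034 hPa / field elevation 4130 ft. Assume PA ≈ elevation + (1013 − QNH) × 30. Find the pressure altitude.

Pressure correction = (1013 − 1034) × 30 = -630 ft.
Pressure altitude = 4130 + (-630) = 3500 ft.

3500 ft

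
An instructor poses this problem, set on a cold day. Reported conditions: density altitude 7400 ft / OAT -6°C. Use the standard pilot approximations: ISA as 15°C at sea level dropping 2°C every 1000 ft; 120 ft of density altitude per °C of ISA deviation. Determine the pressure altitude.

8000 ft

DA = PA + 120 × (OAT − (15 − 2·PA/1000)) = PA + 120·OAT − 1800 + 0.24·PA = 1.24·PA + 120·OAT − 1800.
So 1.24·PA = 7400 − 120 × (-6) + 1800 = 9920.
PA = 9920 / 1.24 = 8000 ft.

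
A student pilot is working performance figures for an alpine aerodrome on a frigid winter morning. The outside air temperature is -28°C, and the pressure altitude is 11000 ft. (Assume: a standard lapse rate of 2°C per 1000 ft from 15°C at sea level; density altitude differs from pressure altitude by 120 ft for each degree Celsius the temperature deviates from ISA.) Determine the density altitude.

ISA temperature at 11000 ft = 15 − 2 × (11000/1000) = -7°C.
ISA deviation = -28 − (-7) = -21°C.
Density altitude = 11000 + 120 × (-21) = 11000 + (-2520) = 8480 ft.

8480 ft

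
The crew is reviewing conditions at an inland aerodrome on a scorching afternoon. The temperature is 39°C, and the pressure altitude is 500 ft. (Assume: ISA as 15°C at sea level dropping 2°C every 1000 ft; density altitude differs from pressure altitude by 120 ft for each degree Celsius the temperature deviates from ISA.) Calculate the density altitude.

ISA temperature at 500 ft = 15 − 2 × (500/1000) = 14°C.
ISA deviation = 39 − 14 = +25°C.
Density altitude = 500 + 120 × (25) = 500 + (+3000) = 3500 ft.

3500 ft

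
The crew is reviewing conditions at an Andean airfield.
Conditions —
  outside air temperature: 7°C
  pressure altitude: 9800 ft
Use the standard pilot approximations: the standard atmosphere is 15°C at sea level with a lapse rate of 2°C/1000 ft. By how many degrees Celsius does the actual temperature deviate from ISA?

ISA temperature at 9800 ft = 15 − 2 × (9800/1000) = -4.6°C.
Deviation = OAT − ISA = 7 − (-4.6) = +11.6°C.

ISA+11.6°C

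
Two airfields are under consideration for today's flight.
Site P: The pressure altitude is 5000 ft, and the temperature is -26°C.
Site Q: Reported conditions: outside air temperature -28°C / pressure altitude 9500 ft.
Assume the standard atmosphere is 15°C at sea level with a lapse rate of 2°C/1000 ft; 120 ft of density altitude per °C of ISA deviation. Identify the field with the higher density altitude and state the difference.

Site P: ISA temp = 5°C, deviation -31°C, DA = 5000 + 120 × (-31) = 1280 ft.
Site Q: ISA temp = -4°C, deviation -24°C, DA = 9500 + 120 × (-24) = 6620 ft.
Site Q is higher by 6620 − 1280 = 5340 ft.

Site Q by 5340 ft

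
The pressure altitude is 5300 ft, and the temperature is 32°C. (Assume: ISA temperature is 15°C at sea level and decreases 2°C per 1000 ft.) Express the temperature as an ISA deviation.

ISA temperature at 5300 ft = 15 − 2 × (5300/1000) = 4.4°C.
Deviation = OAT − ISA = 32 − 4.4 = +27.6°C.

ISA+27.6°C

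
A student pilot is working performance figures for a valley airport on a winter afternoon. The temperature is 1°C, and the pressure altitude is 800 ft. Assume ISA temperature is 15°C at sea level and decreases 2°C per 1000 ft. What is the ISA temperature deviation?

ISA-12.4°C

ISA temperature at 800 ft = 15 − 2 × (800/1000) = 13.4°C.
Deviation = OAT − ISA = 1 − 13.4 = -12.4°C.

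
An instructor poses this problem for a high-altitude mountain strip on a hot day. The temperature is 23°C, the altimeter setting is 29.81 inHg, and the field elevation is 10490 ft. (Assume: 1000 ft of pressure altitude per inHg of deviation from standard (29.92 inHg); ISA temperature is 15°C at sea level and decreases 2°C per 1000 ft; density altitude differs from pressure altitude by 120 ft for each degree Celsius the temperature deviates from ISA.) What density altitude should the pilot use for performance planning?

14104 ft

Pressure altitude = 10490 + (29.92 − 29.81) × 1000 = 10490 + (+110) = 10600 ft.
ISA temperature at 10600 ft = 15 − 2 × (10600/1000) = -6.2°C.
ISA deviation = 23 − (-6.2) = +29.2°C.
Density altitude = 10600 + 120 × (29.2) = 14104 ft.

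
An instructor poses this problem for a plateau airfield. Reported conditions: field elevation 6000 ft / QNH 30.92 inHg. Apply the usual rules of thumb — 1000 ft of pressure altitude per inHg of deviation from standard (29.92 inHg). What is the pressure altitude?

Pressure correction = (29.92 − 30.92) × 1000 = -1000 ft.
Pressure altitude = 6000 + (-1000) = 5000 ft.

5000 ft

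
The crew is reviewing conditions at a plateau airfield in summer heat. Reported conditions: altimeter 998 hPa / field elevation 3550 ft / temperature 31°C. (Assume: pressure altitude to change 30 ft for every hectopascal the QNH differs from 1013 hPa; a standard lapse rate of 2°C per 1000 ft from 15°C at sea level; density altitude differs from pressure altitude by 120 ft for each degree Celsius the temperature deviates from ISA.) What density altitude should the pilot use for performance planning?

6880 ft

Pressure altitude = 3550 + (1013 − 998) × 30 = 3550 + (+450) = 4000 ft.
ISA temperature at 4000 ft = 15 − 2 × (4000/1000) = 7°C.
ISA deviation = 31 − 7 = +24°C.
Density altitude = 4000 + 120 × (24) = 6880 ft.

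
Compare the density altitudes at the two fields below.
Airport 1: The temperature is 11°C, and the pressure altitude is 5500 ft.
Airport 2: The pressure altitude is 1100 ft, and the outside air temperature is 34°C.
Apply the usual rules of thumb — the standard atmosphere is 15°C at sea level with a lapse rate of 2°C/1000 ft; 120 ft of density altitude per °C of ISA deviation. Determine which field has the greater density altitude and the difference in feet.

Airport 1: ISA temp = 4°C, deviation +7°C, DA = 5500 + 120 × 7 = 6340 ft.
Airport 2: ISA temp = 12.8°C, deviation +21.2°C, DA = 1100 + 120 × 21.2 = 3644 ft.
Airport 1 is higher by 6340 − 3644 = 2696 ft.

Airport 1 by 2696 ft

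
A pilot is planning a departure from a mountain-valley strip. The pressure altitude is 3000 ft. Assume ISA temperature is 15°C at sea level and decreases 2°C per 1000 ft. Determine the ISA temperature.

9°C

ISA temperature = 15 − 2 × (3000/1000) = 15 − 6 = 9°C.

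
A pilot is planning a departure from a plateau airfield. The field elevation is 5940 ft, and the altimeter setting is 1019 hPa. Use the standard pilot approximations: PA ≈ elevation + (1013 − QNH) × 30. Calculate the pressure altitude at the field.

5760 ft

Pressure correction = (1013 − 1019) × 30 = -180 ft.
Pressure altitude = 5940 + (-180) = 5760 ft.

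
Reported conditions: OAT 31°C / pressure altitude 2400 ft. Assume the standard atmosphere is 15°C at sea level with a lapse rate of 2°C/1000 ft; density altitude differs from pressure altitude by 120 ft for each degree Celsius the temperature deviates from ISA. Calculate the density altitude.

4896 ft

ISA temperature at 2400 ft = 15 − 2 × (2400/1000) = 10.2°C.
ISA deviation = 31 − 10.2 = +20.8°C.
Density altitude = 2400 + 120 × (20.8) = 2400 + (+2496) = 4896 ft.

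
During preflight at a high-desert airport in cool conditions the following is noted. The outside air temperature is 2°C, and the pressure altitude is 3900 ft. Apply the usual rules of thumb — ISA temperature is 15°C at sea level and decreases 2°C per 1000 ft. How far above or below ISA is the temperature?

ISA-5.2°C

ISA temperature at 3900 ft = 15 − 2 × (3900/1000) = 7.2°C.
Deviation = OAT − ISA = 2 − 7.2 = -5.2°C.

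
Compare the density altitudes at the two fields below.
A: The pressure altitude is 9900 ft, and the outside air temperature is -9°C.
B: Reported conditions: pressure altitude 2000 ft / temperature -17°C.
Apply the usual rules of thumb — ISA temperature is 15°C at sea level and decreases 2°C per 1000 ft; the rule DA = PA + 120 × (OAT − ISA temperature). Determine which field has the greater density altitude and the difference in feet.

A by 10756 ft

A: ISA temp = -4.8°C, deviation -4.2°C, DA = 9900 + 120 × (-4.2) = 9396 ft.
B: ISA temp = 11°C, deviation -28°C, DA = 2000 + 120 × (-28) = -1360 ft.
A is higher by 9396 − (-1360) = 10756 ft.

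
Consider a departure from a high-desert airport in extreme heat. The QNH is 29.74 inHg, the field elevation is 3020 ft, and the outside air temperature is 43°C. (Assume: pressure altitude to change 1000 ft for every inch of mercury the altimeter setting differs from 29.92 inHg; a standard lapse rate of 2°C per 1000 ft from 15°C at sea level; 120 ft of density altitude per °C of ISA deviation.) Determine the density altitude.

7328 ft

Pressure altitude = 3020 + (29.92 − 29.74) × 1000 = 3020 + (+180) = 3200 ft.
ISA temperature at 3200 ft = 15 − 2 × (3200/1000) = 8.6°C.
ISA deviation = 43 − 8.6 = +34.4°C.
Density altitude = 3200 + 120 × (34.4) = 7328 ft.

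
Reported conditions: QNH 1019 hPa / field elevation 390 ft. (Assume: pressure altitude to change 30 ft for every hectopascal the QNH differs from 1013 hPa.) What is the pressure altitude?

210 ft

Pressure correction = (1013 − 1019) × 30 = -180 ft.
Pressure altitude = 390 + (-180) = 210 ft.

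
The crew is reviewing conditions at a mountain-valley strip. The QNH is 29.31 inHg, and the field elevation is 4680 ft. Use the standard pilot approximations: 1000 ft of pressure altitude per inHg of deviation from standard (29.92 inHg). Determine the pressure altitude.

5290 ft

Pressure correction = (29.92 − 29.31) × 1000 = +610 ft.
Pressure altitude = 4680 + (+610) = 5290 ft.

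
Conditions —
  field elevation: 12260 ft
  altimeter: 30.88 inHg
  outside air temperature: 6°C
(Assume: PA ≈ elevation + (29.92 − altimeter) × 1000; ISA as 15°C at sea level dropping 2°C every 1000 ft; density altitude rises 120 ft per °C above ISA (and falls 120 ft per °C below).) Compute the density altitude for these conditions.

Pressure altitude = 12260 + (29.92 − 30.88) × 1000 = 12260 + (-960) = 11300 ft.
ISA temperature at 11300 ft = 15 − 2 × (11300/1000) = -7.6°C.
ISA deviation = 6 − (-7.6) = +13.6°C.
Density altitude = 11300 + 120 × (13.6) = 12932 ft.

12932 ft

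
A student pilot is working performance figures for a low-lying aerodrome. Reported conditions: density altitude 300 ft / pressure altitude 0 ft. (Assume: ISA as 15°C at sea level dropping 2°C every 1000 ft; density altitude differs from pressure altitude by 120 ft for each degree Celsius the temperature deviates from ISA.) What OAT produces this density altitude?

Density altitude − pressure altitude = 300 − 0 = +300 ft.
At 120 ft/°C that is an ISA deviation of 300/120 = +2.5°C.
ISA temperature at 0 ft = 15 − 2 × (0/1000) = 15°C.
OAT = ISA + deviation = 15 + (+2.5) = 17.5°C.

17.5°C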